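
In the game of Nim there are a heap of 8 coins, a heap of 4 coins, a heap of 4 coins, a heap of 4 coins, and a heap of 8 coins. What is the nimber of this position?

4

Nim-sum: 8 XOR 4 XOR 4 XOR 4 XOR 8 = 4.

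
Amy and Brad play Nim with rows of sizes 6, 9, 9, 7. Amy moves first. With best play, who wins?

Amy wins

Nim-sum: 6 ⊕ 9 ⊕ 9 ⊕ 7 = 1.
The nim-sum is 1 ≠ 0, so this is an N-position: the player to move can win; Amy has a winning move.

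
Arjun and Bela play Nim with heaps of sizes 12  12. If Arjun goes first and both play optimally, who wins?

In binary:
  1100  (12)
  1100  (12)
  ----
  0000  (0)
The nim-sum is 0, so this is a P-position: the player to move is in a losing position under optimal play; Arjun is about to move from it and so loses — Bela wins.

Bela wins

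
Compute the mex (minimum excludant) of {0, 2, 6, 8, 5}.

1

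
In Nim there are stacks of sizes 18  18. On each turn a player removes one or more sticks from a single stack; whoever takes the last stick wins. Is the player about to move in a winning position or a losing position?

Compute the nim-sum pairwise:
18 ^ 18 = 0
The nim-sum is 0, so this is a P-position: the player to move is in a losing position under optimal play.

Losing position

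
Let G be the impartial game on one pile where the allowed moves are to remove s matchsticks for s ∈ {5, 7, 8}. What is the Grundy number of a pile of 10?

2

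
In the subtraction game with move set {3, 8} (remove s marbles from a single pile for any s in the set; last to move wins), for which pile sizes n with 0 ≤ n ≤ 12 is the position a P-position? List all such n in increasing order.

0, 1, 2, 6, 7, 11, 12

Compute g(0), g(1), … for moves {3, 8}:
g(0) = mex{} = 0
g(1) = mex{} = 0
g(2) = mex{} = 0
g(3) = mex{0} = 1
g(4) = mex{0} = 1
g(5) = mex{0} = 1
g(6) = mex{1} = 0
g(7) = mex{1} = 0
g(8) = mex{0,1} = 2
g(9) = mex{0} = 1
g(10) = mex{0} = 1
g(11) = mex{1,2} = 0
g(12) = mex{1} = 0
The P-positions (g = 0) in 0..12 are 0, 1, 2, 6, 7, 11, 12.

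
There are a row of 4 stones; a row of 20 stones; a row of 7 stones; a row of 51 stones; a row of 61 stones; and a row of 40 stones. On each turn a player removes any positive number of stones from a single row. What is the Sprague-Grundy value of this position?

49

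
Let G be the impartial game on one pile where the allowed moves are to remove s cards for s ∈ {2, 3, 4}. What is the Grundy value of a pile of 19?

0

Build the Grundy sequence with g(k) = mex{g(k−s) : s ∈ {2, 3, 4}, s ≤ k}:
k:     0  1  2  3  4  5  6  7  8  9 10 11 12 13 14 15 16 17 18 19
g(k):  0  0  1  1  2  2  0  0  1  1  2  2  0  0  1  1  2  2  0  0
So g(19) = 0.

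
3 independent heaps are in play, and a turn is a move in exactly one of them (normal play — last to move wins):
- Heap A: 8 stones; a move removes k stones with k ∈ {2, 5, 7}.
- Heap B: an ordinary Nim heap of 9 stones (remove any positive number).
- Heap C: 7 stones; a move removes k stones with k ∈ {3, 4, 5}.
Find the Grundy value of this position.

9

For heap A, compute g(0), g(1), … with moves {2, 5, 7}:
k:     0  1  2  3  4  5  6  7  8
g(k):  0  0  1  1  0  2  1  3  2
So g(8) = 2.
Heap B is a plain Nim heap of size 9, so its Grundy value is 9.
Build the Grundy sequence for heap C with g(k) = mex{g(k−s) : s ∈ {3, 4, 5}, s ≤ k}:
g(0) = mex{} = 0
g(1) = mex{} = 0
g(2) = mex{} = 0
g(3) = mex{0} = 1
g(4) = mex{0} = 1
g(5) = mex{0} = 1
g(6) = mex{0,1} = 2
g(7) = mex{0,1} = 2
So g(7) = 2.
By the Sprague-Grundy theorem, the Grundy value of a sum of independent games is the XOR of the component values.
Combined value = 2 ⊕ 9 ⊕ 2 = 9.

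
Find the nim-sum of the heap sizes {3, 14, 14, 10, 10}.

3

Nim-sum: 3 ^ 14 ^ 14 ^ 10 ^ 10 = 3.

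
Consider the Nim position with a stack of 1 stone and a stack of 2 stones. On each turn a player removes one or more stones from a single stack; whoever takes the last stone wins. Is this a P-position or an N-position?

N-position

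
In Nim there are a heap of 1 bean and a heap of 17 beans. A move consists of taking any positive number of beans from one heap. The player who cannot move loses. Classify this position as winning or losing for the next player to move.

Winning position

Bitwise XOR of the heap sizes:
  00001  (1)
  10001  (17)
  -----
  10000  (16)
The nim-sum is 16 ≠ 0, so this is an N-position: the player to move can win.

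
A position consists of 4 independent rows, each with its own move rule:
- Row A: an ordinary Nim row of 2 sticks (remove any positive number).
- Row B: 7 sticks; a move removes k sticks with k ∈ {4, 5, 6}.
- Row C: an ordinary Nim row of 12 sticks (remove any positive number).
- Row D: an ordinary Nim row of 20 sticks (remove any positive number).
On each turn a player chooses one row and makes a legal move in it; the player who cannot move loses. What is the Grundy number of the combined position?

27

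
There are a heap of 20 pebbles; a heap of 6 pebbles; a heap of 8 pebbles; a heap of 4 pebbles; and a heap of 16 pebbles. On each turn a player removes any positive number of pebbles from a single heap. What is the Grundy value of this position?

Compute the nim-sum pairwise:
20 XOR 6 = 18
18 XOR 8 = 26
26 XOR 4 = 30
30 XOR 16 = 14

14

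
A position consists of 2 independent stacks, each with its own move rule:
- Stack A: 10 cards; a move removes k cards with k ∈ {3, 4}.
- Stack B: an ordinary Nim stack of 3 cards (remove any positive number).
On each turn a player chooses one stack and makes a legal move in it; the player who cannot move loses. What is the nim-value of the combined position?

Grundy values for stack A (subtraction set {3, 4}):
k:     0  1  2  3  4  5  6  7  8  9 10
g(k):  0  0  0  1  1  1  2  0  0  0  1
So g(10) = 1.
Stack B is a plain Nim stack of size 3, so its Grundy value is 3.
By the Sprague-Grundy theorem, the Grundy value of a sum of independent games is the XOR of the component values.
Combined value = 1 ⊕ 3 = 2.

2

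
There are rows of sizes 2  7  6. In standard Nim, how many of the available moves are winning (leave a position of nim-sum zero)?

Nim-sum: 2 XOR 7 XOR 6 = 3.
The overall nim-sum is X = 3. A row of size p has a winning move iff p XOR X < p (reduce it to p XOR X).
  2: 2 XOR 3 = 1 < 2 — winning move (to 1).
  7: 7 XOR 3 = 4 < 7 — winning move (to 4).
  6: 6 XOR 3 = 5 < 6 — winning move (to 5).
That gives 3 winning moves.

3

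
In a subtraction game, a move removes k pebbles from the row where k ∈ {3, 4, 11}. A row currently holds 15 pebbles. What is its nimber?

0

Grundy values for subtraction set {3, 4, 11}:
k:     0  1  2  3  4  5  6  7  8  9 10 11 12 13 14 15
g(k):  0  0  0  1  1  1  2  0  0  0  1  1  1  2  0  0
So g(15) = 0.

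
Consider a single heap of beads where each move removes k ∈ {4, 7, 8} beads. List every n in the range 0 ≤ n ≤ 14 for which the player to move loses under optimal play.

0, 1, 2, 3, 12, 13, 14

Grundy values for subtraction set {4, 7, 8}:
k:     0  1  2  3  4  5  6  7  8  9 10 11 12 13 14
g(k):  0  0  0  0  1  1  1  1  2  2  2  2  0  0  0
The P-positions (g = 0) in 0..14 are 0, 1, 2, 3, 12, 13, 14.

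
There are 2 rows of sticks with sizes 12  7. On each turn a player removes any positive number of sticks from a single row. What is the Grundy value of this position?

11

Compute the nim-sum pairwise:
12 XOR 7 = 11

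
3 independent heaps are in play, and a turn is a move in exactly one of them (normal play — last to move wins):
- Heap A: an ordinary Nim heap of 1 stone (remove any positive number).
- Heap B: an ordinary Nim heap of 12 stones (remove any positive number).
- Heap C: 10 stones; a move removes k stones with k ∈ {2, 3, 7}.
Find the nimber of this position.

13

Heap A is a plain Nim heap of size 1, so its Grundy value is 1.
Heap B is a plain Nim heap of size 12, so its Grundy value is 12.
Grundy values for heap C (subtraction set {2, 3, 7}):
g(0) = mex{} = 0
g(1) = mex{} = 0
g(2) = mex{0} = 1
g(3) = mex{0} = 1
g(4) = mex{0,1} = 2
g(5) = mex{1} = 0
g(6) = mex{1,2} = 0
g(7) = mex{0,2} = 1
g(8) = mex{0} = 1
g(9) = mex{0,1} = 2
g(10) = mex{1} = 0
So g(10) = 0.
The value of a disjunctive sum is the nim-sum of the parts.
Combined value = 1 ⊕ 12 ⊕ 0 = 13.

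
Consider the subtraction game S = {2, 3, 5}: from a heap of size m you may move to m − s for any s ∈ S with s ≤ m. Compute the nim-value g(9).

Compute g(0), g(1), … for moves {2, 3, 5}:
k:     0  1  2  3  4  5  6  7  8  9
g(k):  0  0  1  1  2  2  3  0  0  1
So g(9) = 1.

1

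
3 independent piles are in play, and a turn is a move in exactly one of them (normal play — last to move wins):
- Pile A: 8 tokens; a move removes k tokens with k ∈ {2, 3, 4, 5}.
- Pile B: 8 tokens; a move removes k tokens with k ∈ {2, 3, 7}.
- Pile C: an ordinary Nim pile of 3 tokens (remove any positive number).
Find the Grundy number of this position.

Build the Grundy sequence for pile A with g(k) = mex{g(k−s) : s ∈ {2, 3, 4, 5}, s ≤ k}:
k:     0  1  2  3  4  5  6  7  8
g(k):  0  0  1  1  2  2  3  0  0
So g(8) = 0.
For pile B, compute g(0), g(1), … with moves {2, 3, 7}:
g(0) = mex{} = 0
g(1) = mex{} = 0
g(2) = mex{0} = 1
g(3) = mex{0} = 1
g(4) = mex{0,1} = 2
g(5) = mex{1} = 0
g(6) = mex{1,2} = 0
g(7) = mex{0,2} = 1
g(8) = mex{0} = 1
So g(8) = 1.
Pile C is a plain Nim pile of size 3, so its Grundy value is 3.
By the Sprague-Grundy theorem, the Grundy value of a sum of independent games is the XOR of the component values.
Combined value = 0 ⊕ 1 ⊕ 3 = 2.

2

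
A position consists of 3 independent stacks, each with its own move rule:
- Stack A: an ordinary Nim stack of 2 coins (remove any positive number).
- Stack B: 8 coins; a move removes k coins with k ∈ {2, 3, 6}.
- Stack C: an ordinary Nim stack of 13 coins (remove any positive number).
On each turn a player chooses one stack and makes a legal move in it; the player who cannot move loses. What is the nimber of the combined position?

13

Stack A is a plain Nim stack of size 2, so its Grundy value is 2.
Grundy values for stack B (subtraction set {2, 3, 6}):
k:     0  1  2  3  4  5  6  7  8
g(k):  0  0  1  1  2  0  3  1  2
So g(8) = 2.
Stack C is a plain Nim stack of size 13, so its Grundy value is 13.
By the Sprague-Grundy theorem, the Grundy value of a sum of independent games is the XOR of the component values.
Combined value = 2 ⊕ 2 ⊕ 13 = 13.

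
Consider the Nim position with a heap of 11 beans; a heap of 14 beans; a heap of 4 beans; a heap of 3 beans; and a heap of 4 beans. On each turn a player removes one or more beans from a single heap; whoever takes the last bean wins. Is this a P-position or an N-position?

N-position

Compute the nim-sum pairwise:
11 XOR 14 = 5
5 XOR 4 = 1
1 XOR 3 = 2
2 XOR 4 = 6
The nim-sum is 6 ≠ 0, so this is an N-position: the player to move can win.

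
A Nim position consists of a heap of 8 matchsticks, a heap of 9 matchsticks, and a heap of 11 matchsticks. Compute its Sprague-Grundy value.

10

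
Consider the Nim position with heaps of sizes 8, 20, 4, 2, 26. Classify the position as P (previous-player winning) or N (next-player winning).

In binary:
  01000  (8)
  10100  (20)
  00100  (4)
  00010  (2)
  11010  (26)
  -----
  00000  (0)
The nim-sum is 0, so this is a P-position: the player to move is in a losing position under optimal play.

P-position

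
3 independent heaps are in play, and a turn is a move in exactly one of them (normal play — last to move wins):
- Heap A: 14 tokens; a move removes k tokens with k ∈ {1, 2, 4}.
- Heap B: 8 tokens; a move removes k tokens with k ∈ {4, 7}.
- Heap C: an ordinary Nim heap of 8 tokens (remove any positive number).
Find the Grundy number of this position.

8

Build the Grundy sequence for heap A with g(k) = mex{g(k−s) : s ∈ {1, 2, 4}, s ≤ k}:
k:     0  1  2  3  4  5  6  7  8  9 10 11 12 13 14
g(k):  0  1  2  0  1  2  0  1  2  0  1  2  0  1  2
So g(14) = 2.
For heap B, compute g(0), g(1), … with moves {4, 7}:
g(0) = mex{} = 0
g(1) = mex{} = 0
g(2) = mex{} = 0
g(3) = mex{} = 0
g(4) = mex{0} = 1
g(5) = mex{0} = 1
g(6) = mex{0} = 1
g(7) = mex{0} = 1
g(8) = mex{0,1} = 2
So g(8) = 2.
Heap C is a plain Nim heap of size 8, so its Grundy value is 8.
By the Sprague-Grundy theorem, the Grundy value of a sum of independent games is the XOR of the component values.
Combined value = 2 ⊕ 2 ⊕ 8 = 8.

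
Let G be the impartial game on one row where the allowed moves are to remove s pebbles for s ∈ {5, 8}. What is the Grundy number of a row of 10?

2

Grundy values for subtraction set {5, 8}:
k:     0  1  2  3  4  5  6  7  8  9 10
g(k):  0  0  0  0  0  1  1  1  1  1  2
So g(10) = 2.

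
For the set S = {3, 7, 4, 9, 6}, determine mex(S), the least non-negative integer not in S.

0

0 is not in the set, so the mex is 0.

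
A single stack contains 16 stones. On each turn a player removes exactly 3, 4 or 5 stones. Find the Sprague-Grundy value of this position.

0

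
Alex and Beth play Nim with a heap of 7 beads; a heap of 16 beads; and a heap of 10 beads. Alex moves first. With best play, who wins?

Compute the nim-sum pairwise:
7 ⊕ 16 = 23
23 ⊕ 10 = 29
The nim-sum is 29 ≠ 0, so this is an N-position: the player to move can win; Alex has a winning move.

Alex wins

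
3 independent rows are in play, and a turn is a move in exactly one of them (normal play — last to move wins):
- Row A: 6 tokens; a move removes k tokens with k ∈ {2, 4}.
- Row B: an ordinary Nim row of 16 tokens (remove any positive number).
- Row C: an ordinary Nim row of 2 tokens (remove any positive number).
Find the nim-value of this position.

18

For row A, compute g(0), g(1), … with moves {2, 4}:
k:     0  1  2  3  4  5  6
g(k):  0  0  1  1  2  2  0
So g(6) = 0.
Row B is a plain Nim row of size 16, so its Grundy value is 16.
Row C is a plain Nim row of size 2, so its Grundy value is 2.
The value of a disjunctive sum is the nim-sum of the parts.
Combined value = 0 XOR 16 XOR 2 = 18.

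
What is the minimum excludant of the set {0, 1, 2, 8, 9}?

3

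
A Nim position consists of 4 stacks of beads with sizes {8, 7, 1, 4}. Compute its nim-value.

10

Compute the nim-sum pairwise:
8 XOR 7 = 15
15 XOR 1 = 14
14 XOR 4 = 10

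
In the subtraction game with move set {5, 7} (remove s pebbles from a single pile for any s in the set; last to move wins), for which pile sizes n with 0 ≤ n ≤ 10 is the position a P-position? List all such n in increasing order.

0, 1, 2, 3, 4

Grundy values for subtraction set {5, 7}:
g(0) = mex{} = 0
g(1) = mex{} = 0
g(2) = mex{} = 0
g(3) = mex{} = 0
g(4) = mex{} = 0
g(5) = mex{0} = 1
g(6) = mex{0} = 1
g(7) = mex{0} = 1
g(8) = mex{0} = 1
g(9) = mex{0} = 1
g(10) = mex{0,1} = 2
The P-positions (g = 0) in 0..10 are 0, 1, 2, 3, 4.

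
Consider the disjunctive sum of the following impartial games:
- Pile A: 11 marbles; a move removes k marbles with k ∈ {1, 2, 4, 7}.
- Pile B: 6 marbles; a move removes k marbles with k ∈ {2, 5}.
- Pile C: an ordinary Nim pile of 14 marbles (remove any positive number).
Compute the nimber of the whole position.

13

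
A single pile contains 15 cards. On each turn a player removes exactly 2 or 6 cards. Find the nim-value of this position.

Compute g(0), g(1), … for moves {2, 6}:
k:     0  1  2  3  4  5  6  7  8  9 10 11 12 13 14 15
g(k):  0  0  1  1  0  0  1  1  0  0  1  1  0  0  1  1
So g(15) = 1.

1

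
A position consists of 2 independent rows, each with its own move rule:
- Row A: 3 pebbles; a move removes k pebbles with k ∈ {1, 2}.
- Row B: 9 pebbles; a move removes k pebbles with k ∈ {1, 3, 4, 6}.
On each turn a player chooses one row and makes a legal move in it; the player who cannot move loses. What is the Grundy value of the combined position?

0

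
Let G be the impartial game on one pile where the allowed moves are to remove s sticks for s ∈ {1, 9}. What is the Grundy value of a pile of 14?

Compute g(0), g(1), … for moves {1, 9}:
g(0) = mex{} = 0
g(1) = mex{0} = 1
g(2) = mex{1} = 0
g(3) = mex{0} = 1
g(4) = mex{1} = 0
g(5) = mex{0} = 1
g(6) = mex{1} = 0
g(7) = mex{0} = 1
g(8) = mex{1} = 0
g(9) = mex{0} = 1
g(10) = mex{1} = 0
g(11) = mex{0} = 1
g(12) = mex{1} = 0
g(13) = mex{0} = 1
g(14) = mex{1} = 0
So g(14) = 0.

0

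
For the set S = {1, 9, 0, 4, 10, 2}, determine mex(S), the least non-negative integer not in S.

3

The values 0, 1, 2 are all present; 3 is the first non-negative integer missing from the set.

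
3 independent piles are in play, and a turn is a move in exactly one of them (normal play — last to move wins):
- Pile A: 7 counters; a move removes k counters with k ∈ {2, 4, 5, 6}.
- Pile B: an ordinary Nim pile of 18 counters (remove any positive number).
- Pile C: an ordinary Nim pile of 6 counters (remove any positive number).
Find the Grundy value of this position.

For pile A, compute g(0), g(1), … with moves {2, 4, 5, 6}:
k:     0  1  2  3  4  5  6  7
g(k):  0  0  1  1  2  2  3  3
So g(7) = 3.
Pile B is a plain Nim pile of size 18, so its Grundy value is 18.
Pile C is a plain Nim pile of size 6, so its Grundy value is 6.
By the Sprague-Grundy theorem, the Grundy value of a sum of independent games is the XOR of the component values.
Combined value = 3 ⊕ 18 ⊕ 6 = 23.

23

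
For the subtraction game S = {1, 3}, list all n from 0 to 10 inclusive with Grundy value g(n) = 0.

0, 2, 4, 6, 8, 10

Compute g(0), g(1), … for moves {1, 3}:
g(0) = mex{} = 0
g(1) = mex{0} = 1
g(2) = mex{1} = 0
g(3) = mex{0} = 1
g(4) = mex{1} = 0
g(5) = mex{0} = 1
g(6) = mex{1} = 0
g(7) = mex{0} = 1
g(8) = mex{1} = 0
g(9) = mex{0} = 1
g(10) = mex{1} = 0
The P-positions (g = 0) in 0..10 are 0, 2, 4, 6, 8, 10.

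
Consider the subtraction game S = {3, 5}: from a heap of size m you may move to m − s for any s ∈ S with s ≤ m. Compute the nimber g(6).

2

Compute g(0), g(1), … for moves {3, 5}:
k:     0  1  2  3  4  5  6
g(k):  0  0  0  1  1  1  2
So g(6) = 2.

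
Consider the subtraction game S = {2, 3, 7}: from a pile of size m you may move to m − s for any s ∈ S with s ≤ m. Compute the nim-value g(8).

Grundy values for subtraction set {2, 3, 7}:
k:     0  1  2  3  4  5  6  7  8
g(k):  0  0  1  1  2  0  0  1  1
So g(8) = 1.

1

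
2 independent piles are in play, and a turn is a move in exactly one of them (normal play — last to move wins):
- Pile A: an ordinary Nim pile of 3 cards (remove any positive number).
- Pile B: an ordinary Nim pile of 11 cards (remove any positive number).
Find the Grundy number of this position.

Pile A is a plain Nim pile of size 3, so its Grundy value is 3.
Pile B is a plain Nim pile of size 11, so its Grundy value is 11.
By the Sprague-Grundy theorem, the Grundy value of a sum of independent games is the XOR of the component values.
Combined value = 3 XOR 11 = 8.

8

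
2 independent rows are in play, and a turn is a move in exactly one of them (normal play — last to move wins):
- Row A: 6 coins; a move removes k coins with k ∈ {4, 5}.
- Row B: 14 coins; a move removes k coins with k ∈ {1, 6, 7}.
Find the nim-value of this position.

Grundy values for row A (subtraction set {4, 5}):
g(0) = mex{} = 0
g(1) = mex{} = 0
g(2) = mex{} = 0
g(3) = mex{} = 0
g(4) = mex{0} = 1
g(5) = mex{0} = 1
g(6) = mex{0} = 1
So g(6) = 1.
For row B, compute g(0), g(1), … with moves {1, 6, 7}:
g(0) = mex{} = 0
g(1) = mex{0} = 1
g(2) = mex{1} = 0
g(3) = mex{0} = 1
g(4) = mex{1} = 0
g(5) = mex{0} = 1
g(6) = mex{0,1} = 2
g(7) = mex{0,1,2} = 3
g(8) = mex{0,1,3} = 2
g(9) = mex{0,1,2} = 3
g(10) = mex{0,1,3} = 2
g(11) = mex{0,1,2} = 3
g(12) = mex{1,2,3} = 0
g(13) = mex{0,2,3} = 1
g(14) = mex{1,2,3} = 0
So g(14) = 0.
The value of a disjunctive sum is the nim-sum of the parts.
Combined value = 1 ⊕ 0 = 1.

1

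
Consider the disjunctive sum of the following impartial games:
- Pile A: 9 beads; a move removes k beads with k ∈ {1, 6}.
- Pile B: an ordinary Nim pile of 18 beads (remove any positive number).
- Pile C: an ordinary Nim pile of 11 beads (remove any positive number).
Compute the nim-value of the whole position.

25

For pile A, compute g(0), g(1), … with moves {1, 6}:
k:     0  1  2  3  4  5  6  7  8  9
g(k):  0  1  0  1  0  1  2  0  1  0
So g(9) = 0.
Pile B is a plain Nim pile of size 18, so its Grundy value is 18.
Pile C is a plain Nim pile of size 11, so its Grundy value is 11.
By the Sprague-Grundy theorem, the Grundy value of a sum of independent games is the XOR of the component values.
Combined value = 0 XOR 18 XOR 11 = 25.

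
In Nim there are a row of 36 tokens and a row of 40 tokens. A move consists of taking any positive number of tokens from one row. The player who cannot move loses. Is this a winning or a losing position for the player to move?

Compute the nim-sum pairwise:
36 ⊕ 40 = 12
The nim-sum is 12 ≠ 0, so this is an N-position: the player to move can win.

Winning position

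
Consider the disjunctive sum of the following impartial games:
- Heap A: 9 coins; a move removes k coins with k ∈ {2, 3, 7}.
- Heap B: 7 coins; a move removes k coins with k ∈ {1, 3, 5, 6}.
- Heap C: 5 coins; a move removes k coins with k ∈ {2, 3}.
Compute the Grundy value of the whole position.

1

Grundy values for heap A (subtraction set {2, 3, 7}):
k:     0  1  2  3  4  5  6  7  8  9
g(k):  0  0  1  1  2  0  0  1  1  2
So g(9) = 2.
Build the Grundy sequence for heap B with g(k) = mex{g(k−s) : s ∈ {1, 3, 5, 6}, s ≤ k}:
k:     0  1  2  3  4  5  6  7
g(k):  0  1  0  1  0  1  2  3
So g(7) = 3.
Build the Grundy sequence for heap C with g(k) = mex{g(k−s) : s ∈ {2, 3}, s ≤ k}:
k:     0  1  2  3  4  5
g(k):  0  0  1  1  2  0
So g(5) = 0.
By the Sprague-Grundy theorem, the Grundy value of a sum of independent games is the XOR of the component values.
Combined value = 2 XOR 3 XOR 0 = 1.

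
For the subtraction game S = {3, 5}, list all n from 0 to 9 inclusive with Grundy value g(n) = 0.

0, 1, 2, 8, 9

Build the Grundy sequence with g(k) = mex{g(k−s) : s ∈ {3, 5}, s ≤ k}:
k:     0  1  2  3  4  5  6  7  8  9
g(k):  0  0  0  1  1  1  2  2  0  0
The P-positions (g = 0) in 0..9 are 0, 1, 2, 8, 9.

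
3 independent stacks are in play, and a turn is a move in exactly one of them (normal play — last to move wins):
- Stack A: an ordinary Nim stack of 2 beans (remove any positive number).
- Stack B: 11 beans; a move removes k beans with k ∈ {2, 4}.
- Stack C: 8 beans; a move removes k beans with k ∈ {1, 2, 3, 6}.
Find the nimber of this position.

0

Stack A is a plain Nim stack of size 2, so its Grundy value is 2.
Build the Grundy sequence for stack B with g(k) = mex{g(k−s) : s ∈ {2, 4}, s ≤ k}:
k:     0  1  2  3  4  5  6  7  8  9 10 11
g(k):  0  0  1  1  2  2  0  0  1  1  2  2
So g(11) = 2.
Grundy values for stack C (subtraction set {1, 2, 3, 6}):
k:     0  1  2  3  4  5  6  7  8
g(k):  0  1  2  3  0  1  2  3  0
So g(8) = 0.
The value of a disjunctive sum is the nim-sum of the parts.
Combined value = 2 ⊕ 2 ⊕ 0 = 0.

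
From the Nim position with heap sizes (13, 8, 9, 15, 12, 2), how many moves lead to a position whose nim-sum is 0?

5

Compute the nim-sum pairwise:
13 XOR 8 = 5
5 XOR 9 = 12
12 XOR 15 = 3
3 XOR 12 = 15
15 XOR 2 = 13
The overall nim-sum is X = 13. A heap of size p has a winning move iff p XOR X < p (reduce it to p XOR X).
  13: 13 XOR 13 = 0 < 13 — winning move (to 0).
  8: 8 XOR 13 = 5 < 8 — winning move (to 5).
  9: 9 XOR 13 = 4 < 9 — winning move (to 4).
  15: 15 XOR 13 = 2 < 15 — winning move (to 2).
  12: 12 XOR 13 = 1 < 12 — winning move (to 1).
  2: 2 XOR 13 = 15 ≥ 2 — no move.
That gives 5 winning moves.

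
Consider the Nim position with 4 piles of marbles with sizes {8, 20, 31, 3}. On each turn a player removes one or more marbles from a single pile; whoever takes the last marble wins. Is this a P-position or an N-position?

P-position

Bitwise XOR of the heap sizes:
  01000  (8)
  10100  (20)
  11111  (31)
  00011  (3)
  -----
  00000  (0)
The nim-sum is 0, so this is a P-position: the player to move is in a losing position under optimal play.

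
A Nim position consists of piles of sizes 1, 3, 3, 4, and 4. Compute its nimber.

1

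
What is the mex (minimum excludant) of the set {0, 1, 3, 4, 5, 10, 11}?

2

The values 0, 1 are all present; 2 is the first non-negative integer missing from the set.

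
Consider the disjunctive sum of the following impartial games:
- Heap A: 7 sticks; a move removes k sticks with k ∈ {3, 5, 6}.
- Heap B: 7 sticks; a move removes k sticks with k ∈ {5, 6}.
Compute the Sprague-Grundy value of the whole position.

3

For heap A, compute g(0), g(1), … with moves {3, 5, 6}:
k:     0  1  2  3  4  5  6  7
g(k):  0  0  0  1  1  1  2  2
So g(7) = 2.
For heap B, compute g(0), g(1), … with moves {5, 6}:
k:     0  1  2  3  4  5  6  7
g(k):  0  0  0  0  0  1  1  1
So g(7) = 1.
The value of a disjunctive sum is the nim-sum of the parts.
Combined value = 2 ⊕ 1 = 3.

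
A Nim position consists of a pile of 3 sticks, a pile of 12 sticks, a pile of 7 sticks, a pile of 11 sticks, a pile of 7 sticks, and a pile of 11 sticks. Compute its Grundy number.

15

Nim-sum: 3 ^ 12 ^ 7 ^ 11 ^ 7 ^ 11 = 15.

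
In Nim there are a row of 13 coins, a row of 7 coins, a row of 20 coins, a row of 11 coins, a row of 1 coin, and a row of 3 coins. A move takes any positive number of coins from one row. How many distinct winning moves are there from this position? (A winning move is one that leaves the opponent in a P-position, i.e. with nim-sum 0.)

1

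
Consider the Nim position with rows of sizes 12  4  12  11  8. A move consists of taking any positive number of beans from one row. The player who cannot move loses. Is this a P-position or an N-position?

N-position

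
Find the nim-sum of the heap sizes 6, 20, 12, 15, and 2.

19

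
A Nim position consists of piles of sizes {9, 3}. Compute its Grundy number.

Compute the nim-sum pairwise:
9 XOR 3 = 10

10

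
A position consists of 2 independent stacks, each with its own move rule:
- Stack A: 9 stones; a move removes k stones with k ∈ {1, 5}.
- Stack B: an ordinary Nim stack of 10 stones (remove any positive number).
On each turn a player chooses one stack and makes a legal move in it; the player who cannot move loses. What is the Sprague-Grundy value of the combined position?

For stack A, compute g(0), g(1), … with moves {1, 5}:
g(0) = mex{} = 0
g(1) = mex{0} = 1
g(2) = mex{1} = 0
g(3) = mex{0} = 1
g(4) = mex{1} = 0
g(5) = mex{0} = 1
g(6) = mex{1} = 0
g(7) = mex{0} = 1
g(8) = mex{1} = 0
g(9) = mex{0} = 1
So g(9) = 1.
Stack B is a plain Nim stack of size 10, so its Grundy value is 10.
By the Sprague-Grundy theorem, the Grundy value of a sum of independent games is the XOR of the component values.
Combined value = 1 XOR 10 = 11.

11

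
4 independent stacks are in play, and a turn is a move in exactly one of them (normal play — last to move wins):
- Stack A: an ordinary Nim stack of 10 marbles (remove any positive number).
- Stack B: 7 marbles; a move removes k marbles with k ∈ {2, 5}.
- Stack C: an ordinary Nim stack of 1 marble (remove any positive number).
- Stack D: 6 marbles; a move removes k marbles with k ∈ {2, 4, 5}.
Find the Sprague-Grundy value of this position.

Stack A is a plain Nim stack of size 10, so its Grundy value is 10.
Grundy values for stack B (subtraction set {2, 5}):
k:     0  1  2  3  4  5  6  7
g(k):  0  0  1  1  0  2  1  0
So g(7) = 0.
Stack C is a plain Nim stack of size 1, so its Grundy value is 1.
For stack D, compute g(0), g(1), … with moves {2, 4, 5}:
g(0) = mex{} = 0
g(1) = mex{} = 0
g(2) = mex{0} = 1
g(3) = mex{0} = 1
g(4) = mex{0,1} = 2
g(5) = mex{0,1} = 2
g(6) = mex{0,1,2} = 3
So g(6) = 3.
By the Sprague-Grundy theorem, the Grundy value of a sum of independent games is the XOR of the component values.
Combined value = 10 ⊕ 0 ⊕ 1 ⊕ 3 = 8.

8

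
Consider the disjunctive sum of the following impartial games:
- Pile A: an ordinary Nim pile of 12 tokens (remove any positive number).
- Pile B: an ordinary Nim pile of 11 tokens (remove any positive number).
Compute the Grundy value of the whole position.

Pile A is a plain Nim pile of size 12, so its Grundy value is 12.
Pile B is a plain Nim pile of size 11, so its Grundy value is 11.
By the Sprague-Grundy theorem, the Grundy value of a sum of independent games is the XOR of the component values.
Combined value = 12 ⊕ 11 = 7.

7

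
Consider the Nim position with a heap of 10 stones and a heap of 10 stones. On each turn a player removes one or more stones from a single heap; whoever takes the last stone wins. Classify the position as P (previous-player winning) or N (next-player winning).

Compute the nim-sum pairwise:
10 ^ 10 = 0
The nim-sum is 0, so this is a P-position: the player to move is in a losing position under optimal play.

P-position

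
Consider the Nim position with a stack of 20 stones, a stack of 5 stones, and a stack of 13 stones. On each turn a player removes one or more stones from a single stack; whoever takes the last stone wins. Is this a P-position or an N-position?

N-position

Nim-sum: 20 ^ 5 ^ 13 = 28.
The nim-sum is 28 ≠ 0, so this is an N-position: the player to move can win.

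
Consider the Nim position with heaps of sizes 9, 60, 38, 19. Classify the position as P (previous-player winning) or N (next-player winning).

P-position

Compute the nim-sum pairwise:
9 ^ 60 = 53
53 ^ 38 = 19
19 ^ 19 = 0
The nim-sum is 0, so this is a P-position: the player to move is in a losing position under optimal play.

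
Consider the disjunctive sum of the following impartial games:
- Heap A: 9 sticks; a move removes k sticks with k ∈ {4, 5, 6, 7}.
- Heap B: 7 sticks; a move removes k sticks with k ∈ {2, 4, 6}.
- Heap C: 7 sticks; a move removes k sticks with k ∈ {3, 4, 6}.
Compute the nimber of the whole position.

Build the Grundy sequence for heap A with g(k) = mex{g(k−s) : s ∈ {4, 5, 6, 7}, s ≤ k}:
k:     0  1  2  3  4  5  6  7  8  9
g(k):  0  0  0  0  1  1  1  1  2  2
So g(9) = 2.
For heap B, compute g(0), g(1), … with moves {2, 4, 6}:
g(0) = mex{} = 0
g(1) = mex{} = 0
g(2) = mex{0} = 1
g(3) = mex{0} = 1
g(4) = mex{0,1} = 2
g(5) = mex{0,1} = 2
g(6) = mex{0,1,2} = 3
g(7) = mex{0,1,2} = 3
So g(7) = 3.
Grundy values for heap C (subtraction set {3, 4, 6}):
k:     0  1  2  3  4  5  6  7
g(k):  0  0  0  1  1  1  2  2
So g(7) = 2.
By the Sprague-Grundy theorem, the Grundy value of a sum of independent games is the XOR of the component values.
Combined value = 2 ⊕ 3 ⊕ 2 = 3.

3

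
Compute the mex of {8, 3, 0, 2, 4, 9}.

0 is in the set but 1 is not, so the mex is 1.

1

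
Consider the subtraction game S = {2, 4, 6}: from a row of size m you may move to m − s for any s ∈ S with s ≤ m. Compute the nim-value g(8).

0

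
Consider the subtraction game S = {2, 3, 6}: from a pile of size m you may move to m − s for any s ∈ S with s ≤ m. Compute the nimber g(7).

Compute g(0), g(1), … for moves {2, 3, 6}:
k:     0  1  2  3  4  5  6  7
g(k):  0  0  1  1  2  0  3  1
So g(7) = 1.

1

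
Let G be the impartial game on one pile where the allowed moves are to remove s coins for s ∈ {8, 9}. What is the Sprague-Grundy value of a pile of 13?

1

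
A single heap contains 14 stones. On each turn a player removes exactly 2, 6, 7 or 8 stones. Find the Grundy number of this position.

Grundy values for subtraction set {2, 6, 7, 8}:
k:     0  1  2  3  4  5  6  7  8  9 10 11 12 13 14
g(k):  0  0  1  1  0  0  1  1  2  2  3  3  2  2  0
So g(14) = 0.

0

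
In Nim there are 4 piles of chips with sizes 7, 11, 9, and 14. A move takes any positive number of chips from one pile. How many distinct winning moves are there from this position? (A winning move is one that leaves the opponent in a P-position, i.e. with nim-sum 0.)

3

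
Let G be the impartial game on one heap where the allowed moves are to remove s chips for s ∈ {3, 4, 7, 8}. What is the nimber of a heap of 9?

Compute g(0), g(1), … for moves {3, 4, 7, 8}:
k:     0  1  2  3  4  5  6  7  8  9
g(k):  0  0  0  1  1  1  2  2  2  3
So g(9) = 3.

3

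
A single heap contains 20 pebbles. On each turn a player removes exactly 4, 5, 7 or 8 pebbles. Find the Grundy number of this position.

2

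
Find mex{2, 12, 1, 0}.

3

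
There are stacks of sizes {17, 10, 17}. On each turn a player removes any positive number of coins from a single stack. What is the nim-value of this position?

10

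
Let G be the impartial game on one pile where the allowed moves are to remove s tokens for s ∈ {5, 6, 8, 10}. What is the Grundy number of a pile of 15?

0

Build the Grundy sequence with g(k) = mex{g(k−s) : s ∈ {5, 6, 8, 10}, s ≤ k}:
k:     0  1  2  3  4  5  6  7  8  9 10 11 12 13 14 15
g(k):  0  0  0  0  0  1  1  1  1  1  2  2  2  2  2  0
So g(15) = 0.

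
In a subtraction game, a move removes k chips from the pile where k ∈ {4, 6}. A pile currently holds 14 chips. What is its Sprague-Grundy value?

Compute g(0), g(1), … for moves {4, 6}:
g(0) = mex{} = 0
g(1) = mex{} = 0
g(2) = mex{} = 0
g(3) = mex{} = 0
g(4) = mex{0} = 1
g(5) = mex{0} = 1
g(6) = mex{0} = 1
g(7) = mex{0} = 1
g(8) = mex{0,1} = 2
g(9) = mex{0,1} = 2
g(10) = mex{1} = 0
g(11) = mex{1} = 0
g(12) = mex{1,2} = 0
g(13) = mex{1,2} = 0
g(14) = mex{0,2} = 1
So g(14) = 1.

1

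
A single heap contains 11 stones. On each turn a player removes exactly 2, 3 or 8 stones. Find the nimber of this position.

0

Grundy values for subtraction set {2, 3, 8}:
k:     0  1  2  3  4  5  6  7  8  9 10 11
g(k):  0  0  1  1  2  0  0  1  1  2  0  0
So g(11) = 0.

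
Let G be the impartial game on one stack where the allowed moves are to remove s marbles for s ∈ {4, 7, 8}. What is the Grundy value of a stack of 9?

Grundy values for subtraction set {4, 7, 8}:
g(0) = mex{} = 0
g(1) = mex{} = 0
g(2) = mex{} = 0
g(3) = mex{} = 0
g(4) = mex{0} = 1
g(5) = mex{0} = 1
g(6) = mex{0} = 1
g(7) = mex{0} = 1
g(8) = mex{0,1} = 2
g(9) = mex{0,1} = 2
So g(9) = 2.

2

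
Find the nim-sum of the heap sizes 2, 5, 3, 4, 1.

1

Nim-sum: 2 ^ 5 ^ 3 ^ 4 ^ 1 = 1.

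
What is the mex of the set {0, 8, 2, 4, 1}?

3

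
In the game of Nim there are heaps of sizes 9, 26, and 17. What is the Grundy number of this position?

2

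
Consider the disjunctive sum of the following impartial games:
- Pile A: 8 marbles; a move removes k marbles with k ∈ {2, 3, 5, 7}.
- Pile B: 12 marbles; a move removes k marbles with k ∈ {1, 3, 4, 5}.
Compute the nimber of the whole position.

For pile A, compute g(0), g(1), … with moves {2, 3, 5, 7}:
k:     0  1  2  3  4  5  6  7  8
g(k):  0  0  1  1  2  2  3  3  4
So g(8) = 4.
For pile B, compute g(0), g(1), … with moves {1, 3, 4, 5}:
g(0) = mex{} = 0
g(1) = mex{0} = 1
g(2) = mex{1} = 0
g(3) = mex{0} = 1
g(4) = mex{0,1} = 2
g(5) = mex{0,1,2} = 3
g(6) = mex{0,1,3} = 2
g(7) = mex{0,1,2} = 3
g(8) = mex{1,2,3} = 0
g(9) = mex{0,2,3} = 1
g(10) = mex{1,2,3} = 0
g(11) = mex{0,2,3} = 1
g(12) = mex{0,1,3} = 2
So g(12) = 2.
The value of a disjunctive sum is the nim-sum of the parts.
Combined value = 4 XOR 2 = 6.

6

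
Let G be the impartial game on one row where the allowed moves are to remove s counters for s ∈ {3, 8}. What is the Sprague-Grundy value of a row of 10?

1

Build the Grundy sequence with g(k) = mex{g(k−s) : s ∈ {3, 8}, s ≤ k}:
g(0) = mex{} = 0
g(1) = mex{} = 0
g(2) = mex{} = 0
g(3) = mex{0} = 1
g(4) = mex{0} = 1
g(5) = mex{0} = 1
g(6) = mex{1} = 0
g(7) = mex{1} = 0
g(8) = mex{0,1} = 2
g(9) = mex{0} = 1
g(10) = mex{0} = 1
So g(10) = 1.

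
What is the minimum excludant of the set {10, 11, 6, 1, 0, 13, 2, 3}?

4

The values 0, 1, 2, 3 are all present; 4 is the first non-negative integer missing from the set.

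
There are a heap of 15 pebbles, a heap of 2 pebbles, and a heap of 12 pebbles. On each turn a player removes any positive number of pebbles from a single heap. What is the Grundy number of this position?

Nim-sum: 15 XOR 2 XOR 12 = 1.

1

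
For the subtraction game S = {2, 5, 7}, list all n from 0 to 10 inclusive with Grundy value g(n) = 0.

0, 1, 4, 10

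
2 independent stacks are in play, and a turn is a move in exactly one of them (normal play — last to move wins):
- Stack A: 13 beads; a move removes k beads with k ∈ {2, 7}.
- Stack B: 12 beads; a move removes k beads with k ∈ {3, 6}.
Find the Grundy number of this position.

For stack A, compute g(0), g(1), … with moves {2, 7}:
g(0) = mex{} = 0
g(1) = mex{} = 0
g(2) = mex{0} = 1
g(3) = mex{0} = 1
g(4) = mex{1} = 0
g(5) = mex{1} = 0
g(6) = mex{0} = 1
g(7) = mex{0} = 1
g(8) = mex{0,1} = 2
g(9) = mex{1} = 0
g(10) = mex{1,2} = 0
g(11) = mex{0} = 1
g(12) = mex{0} = 1
g(13) = mex{1} = 0
So g(13) = 0.
Build the Grundy sequence for stack B with g(k) = mex{g(k−s) : s ∈ {3, 6}, s ≤ k}:
k:     0  1  2  3  4  5  6  7  8  9 10 11 12
g(k):  0  0  0  1  1  1  2  2  2  0  0  0  1
So g(12) = 1.
The value of a disjunctive sum is the nim-sum of the parts.
Combined value = 0 ⊕ 1 = 1.

1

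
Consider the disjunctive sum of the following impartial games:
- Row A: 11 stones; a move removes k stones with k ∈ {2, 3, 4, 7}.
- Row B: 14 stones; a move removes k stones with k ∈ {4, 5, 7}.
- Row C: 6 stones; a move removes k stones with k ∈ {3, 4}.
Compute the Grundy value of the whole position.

2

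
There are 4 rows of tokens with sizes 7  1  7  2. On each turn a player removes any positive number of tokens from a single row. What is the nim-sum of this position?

3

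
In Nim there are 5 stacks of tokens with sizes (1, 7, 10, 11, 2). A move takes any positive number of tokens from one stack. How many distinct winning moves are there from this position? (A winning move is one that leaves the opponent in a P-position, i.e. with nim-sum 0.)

1

Write each in binary and XOR column by column:
  0001  (1)
  0111  (7)
  1010  (10)
  1011  (11)
  0010  (2)
  ----
  0101  (5)
The overall nim-sum is X = 5. A stack of size p has a winning move iff p XOR X < p (reduce it to p XOR X).
  1: 1 XOR 5 = 4 ≥ 1 — no move.
  7: 7 XOR 5 = 2 < 7 — winning move (to 2).
  10: 10 XOR 5 = 15 ≥ 10 — no move.
  11: 11 XOR 5 = 14 ≥ 11 — no move.
  2: 2 XOR 5 = 7 ≥ 2 — no move.
That gives 1 winning move.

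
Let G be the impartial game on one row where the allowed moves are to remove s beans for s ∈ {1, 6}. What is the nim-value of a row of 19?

Compute g(0), g(1), … for moves {1, 6}:
k:     0  1  2  3  4  5  6  7  8  9 10 11 12 13 14 15 16 17 18 19
g(k):  0  1  0  1  0  1  2  0  1  0  1  0  1  2  0  1  0  1  0  1
So g(19) = 1.

1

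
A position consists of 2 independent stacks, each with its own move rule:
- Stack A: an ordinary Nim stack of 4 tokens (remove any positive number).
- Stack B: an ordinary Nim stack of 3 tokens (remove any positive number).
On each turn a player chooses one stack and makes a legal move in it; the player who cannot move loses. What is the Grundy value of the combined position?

Stack A is a plain Nim stack of size 4, so its Grundy value is 4.
Stack B is a plain Nim stack of size 3, so its Grundy value is 3.
By the Sprague-Grundy theorem, the Grundy value of a sum of independent games is the XOR of the component values.
Combined value = 4 ⊕ 3 = 7.

7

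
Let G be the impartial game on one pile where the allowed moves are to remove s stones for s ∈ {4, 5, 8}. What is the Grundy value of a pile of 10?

2

Compute g(0), g(1), … for moves {4, 5, 8}:
g(0) = mex{} = 0
g(1) = mex{} = 0
g(2) = mex{} = 0
g(3) = mex{} = 0
g(4) = mex{0} = 1
g(5) = mex{0} = 1
g(6) = mex{0} = 1
g(7) = mex{0} = 1
g(8) = mex{0,1} = 2
g(9) = mex{0,1} = 2
g(10) = mex{0,1} = 2
So g(10) = 2.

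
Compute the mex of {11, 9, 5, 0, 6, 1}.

2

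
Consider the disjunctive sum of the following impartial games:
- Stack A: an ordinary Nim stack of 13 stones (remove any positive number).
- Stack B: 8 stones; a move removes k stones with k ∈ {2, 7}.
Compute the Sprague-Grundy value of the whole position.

Stack A is a plain Nim stack of size 13, so its Grundy value is 13.
Grundy values for stack B (subtraction set {2, 7}):
g(0) = mex{} = 0
g(1) = mex{} = 0
g(2) = mex{0} = 1
g(3) = mex{0} = 1
g(4) = mex{1} = 0
g(5) = mex{1} = 0
g(6) = mex{0} = 1
g(7) = mex{0} = 1
g(8) = mex{0,1} = 2
So g(8) = 2.
By the Sprague-Grundy theorem, the Grundy value of a sum of independent games is the XOR of the component values.
Combined value = 13 ⊕ 2 = 15.

15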